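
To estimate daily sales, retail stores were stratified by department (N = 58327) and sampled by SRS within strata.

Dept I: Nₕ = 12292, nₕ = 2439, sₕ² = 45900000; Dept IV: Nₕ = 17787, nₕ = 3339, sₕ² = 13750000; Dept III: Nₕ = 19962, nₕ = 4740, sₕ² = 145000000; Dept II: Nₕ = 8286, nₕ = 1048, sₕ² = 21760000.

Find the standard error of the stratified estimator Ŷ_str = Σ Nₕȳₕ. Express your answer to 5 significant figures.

3.7253 × 10^6

Var(Ŷ_str) = Σₕ Nₕ²(1 − fₕ)sₕ²/nₕ.
Dept I: 12292²·(1 − 2439/12292)·45900000/2439 = 2.2792498 × 10^12.
Dept IV: 17787²·(1 − 3339/17787)·13750000/3339 = 1.0582706 × 10^12.
Dept III: 19962²·(1 − 4740/19962)·145000000/4740 = 9.2953432 × 10^12.
Dept II: 8286²·(1 − 1048/8286)·21760000/1048 = 1.2452631 × 10^12.
Sum = 1.3878127 × 10^13.
SE = √(1.3878127 × 10^13) = 3.7253 × 10^6.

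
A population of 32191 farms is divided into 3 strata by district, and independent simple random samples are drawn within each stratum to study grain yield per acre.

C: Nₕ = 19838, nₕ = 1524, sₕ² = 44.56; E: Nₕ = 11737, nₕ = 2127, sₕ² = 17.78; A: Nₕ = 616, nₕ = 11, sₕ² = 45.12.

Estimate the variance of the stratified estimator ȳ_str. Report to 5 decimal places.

Var(ȳ_str) = Σₕ Wₕ²(1 − fₕ)sₕ²/nₕ with Wₕ = Nₕ/N, N = 32191.
C: Wₕ = 0.61625920; term = 0.61625920²·(1 − 0.07682226)·44.56/1524 = 0.010251145.
E: Wₕ = 0.36460501; term = 0.36460501²·(1 − 0.18122178)·17.78/2127 = 9.0986262 × 10^-4.
A: Wₕ = 0.01913578; term = 0.01913578²·(1 − 0.01785714)·45.12/11 = 0.001475175.
Sum = 0.012636183.

0.01264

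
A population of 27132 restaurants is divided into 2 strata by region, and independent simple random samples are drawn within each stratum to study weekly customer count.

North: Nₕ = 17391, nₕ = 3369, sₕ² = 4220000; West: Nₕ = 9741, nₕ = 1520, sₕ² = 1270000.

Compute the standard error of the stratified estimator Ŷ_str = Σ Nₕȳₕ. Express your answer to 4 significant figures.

610200

Var(Ŷ_str) = Σₕ Nₕ²(1 − fₕ)sₕ²/nₕ.
North: 17391²·(1 − 3369/17391)·4220000/3369 = 3.054541 × 10^11.
West: 9741²·(1 − 1520/9741)·1270000/1520 = 6.6909583 × 10^10.
Sum = 3.7236368 × 10^11.
SE = √(3.7236368 × 10^11) = 610200.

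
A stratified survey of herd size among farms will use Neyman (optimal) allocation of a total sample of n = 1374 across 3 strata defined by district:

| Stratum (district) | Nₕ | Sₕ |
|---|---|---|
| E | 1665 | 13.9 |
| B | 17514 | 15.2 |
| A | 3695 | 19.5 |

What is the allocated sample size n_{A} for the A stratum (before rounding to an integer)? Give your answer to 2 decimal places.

273.93

Neyman allocation: nₕ = n·NₕSₕ / Σⱼ NⱼSⱼ.
Σ NⱼSⱼ = 1665·13.9 + 17514·15.2 + 3695·19.5 = 361408.8.
n_{A} = 1374·3695·19.5 / 361408.8 = 273.93.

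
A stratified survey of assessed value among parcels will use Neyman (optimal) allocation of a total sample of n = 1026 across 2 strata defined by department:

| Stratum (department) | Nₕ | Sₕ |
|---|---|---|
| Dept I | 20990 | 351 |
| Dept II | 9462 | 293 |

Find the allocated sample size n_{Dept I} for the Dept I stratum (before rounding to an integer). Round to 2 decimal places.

Neyman allocation: nₕ = n·NₕSₕ / Σⱼ NⱼSⱼ.
Σ NⱼSⱼ = 20990·351 + 9462·293 = 1.0139856 × 10^7.
n_{Dept I} = 1026·20990·351 / (1.0139856 × 10^7) = 745.48.

745.48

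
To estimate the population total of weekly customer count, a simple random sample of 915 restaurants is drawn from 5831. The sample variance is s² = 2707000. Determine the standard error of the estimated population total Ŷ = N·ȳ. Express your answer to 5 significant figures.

Var(Ŷ) = N²·Var(ȳ) = N²·(1 − n/N)·s²/n.
f = 915/5831 = 0.15691991; Var(ȳ) = 0.84308009·2707000/915 = 2494.2271.
Var(Ŷ) = 5831² · 2494.2271 = 8.4805121 × 10^10.
SE(Ŷ) = √(8.4805121 × 10^10) = 291210.

291210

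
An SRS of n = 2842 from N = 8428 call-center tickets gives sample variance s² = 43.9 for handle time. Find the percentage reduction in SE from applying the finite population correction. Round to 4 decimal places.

18.5880

f = n/N = 2842/8428 = 0.33720930.
SE_no-fpc = √(s²/n) = 0.12428543; SE_fpc = √((1−f)s²/n) = 0.1011832.
Ratio = √(1−f) = 0.81411958. Reduction = 100·(1 − 0.81411958) = 18.5880%.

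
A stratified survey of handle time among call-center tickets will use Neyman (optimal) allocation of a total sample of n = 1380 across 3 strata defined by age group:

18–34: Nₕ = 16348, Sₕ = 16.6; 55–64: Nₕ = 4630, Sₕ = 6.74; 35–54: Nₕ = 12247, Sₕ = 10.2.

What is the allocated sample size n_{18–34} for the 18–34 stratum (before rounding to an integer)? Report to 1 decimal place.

Neyman allocation: nₕ = n·NₕSₕ / Σⱼ NⱼSⱼ.
Σ NⱼSⱼ = 16348·16.6 + 4630·6.74 + 12247·10.2 = 427502.4.
n_{18–34} = 1380·16348·16.6 / 427502.4 = 876.0.

876.0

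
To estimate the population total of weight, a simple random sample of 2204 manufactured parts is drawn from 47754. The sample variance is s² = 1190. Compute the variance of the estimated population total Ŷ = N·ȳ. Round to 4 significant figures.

Var(Ŷ) = N²·Var(ȳ) = N²·(1 − n/N)·s²/n.
f = 2204/47754 = 0.04615320; Var(ȳ) = 0.95384680·1190/2204 = 0.51500803.
Var(Ŷ) = 47754² · 0.51500803 = 1.1744472 × 10^9.

1.174 × 10^9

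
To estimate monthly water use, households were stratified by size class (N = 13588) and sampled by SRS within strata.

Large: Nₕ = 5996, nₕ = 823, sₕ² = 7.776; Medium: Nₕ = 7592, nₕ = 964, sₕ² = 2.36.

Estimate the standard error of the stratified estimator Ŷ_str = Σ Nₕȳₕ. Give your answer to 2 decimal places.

Var(Ŷ_str) = Σₕ Nₕ²(1 − fₕ)sₕ²/nₕ.
Large: 5996²·(1 − 823/5996)·7.776/823 = 293062.68.
Medium: 7592²·(1 − 964/7592)·2.36/964 = 123189.49.
Sum = 416252.17.
SE = √(416252.17) = 645.18.

645.18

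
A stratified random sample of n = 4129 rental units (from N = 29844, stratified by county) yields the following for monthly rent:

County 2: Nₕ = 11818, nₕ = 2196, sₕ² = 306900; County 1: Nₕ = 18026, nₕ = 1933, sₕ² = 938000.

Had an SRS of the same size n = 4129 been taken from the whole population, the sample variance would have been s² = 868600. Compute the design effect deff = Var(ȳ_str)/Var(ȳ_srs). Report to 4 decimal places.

0.9704

Var(ȳ_str) = Σ Wₕ²(1−fₕ)sₕ²/nₕ with Wₕ = Nₕ/29844:
  County 2: (11818/29844)²·(1−2196/11818)·306900/2196 = 17.842669
  County 1: (18026/29844)²·(1−1933/18026)·938000/1933 = 158.04956
  → Var(ȳ_str) = 175.89223.
Var(ȳ_srs) = (1 − 4129/29844)·868600/4129 = 181.26103.
deff = 175.89223 / 181.26103 = 0.9704.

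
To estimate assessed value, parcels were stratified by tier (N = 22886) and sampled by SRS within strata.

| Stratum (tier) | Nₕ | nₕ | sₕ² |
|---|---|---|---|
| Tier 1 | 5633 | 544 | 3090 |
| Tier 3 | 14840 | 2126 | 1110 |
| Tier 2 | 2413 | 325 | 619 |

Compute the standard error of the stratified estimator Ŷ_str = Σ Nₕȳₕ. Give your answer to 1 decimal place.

Var(Ŷ_str) = Σₕ Nₕ²(1 − fₕ)sₕ²/nₕ.
Tier 1: 5633²·(1 − 544/5633)·3090/544 = 1.6282901 × 10^8.
Tier 3: 14840²·(1 − 2126/14840)·1110/2126 = 9.8508981 × 10^7.
Tier 2: 2413²·(1 − 325/2413)·619/325 = 9.5961075 × 10^6.
Sum = 2.709341 × 10^8.
SE = √(2.709341 × 10^8) = 16460.1.

16460.1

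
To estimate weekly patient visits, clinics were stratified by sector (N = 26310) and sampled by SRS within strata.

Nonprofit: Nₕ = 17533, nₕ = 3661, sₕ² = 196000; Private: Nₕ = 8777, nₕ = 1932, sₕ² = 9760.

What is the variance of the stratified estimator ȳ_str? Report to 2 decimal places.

19.25

Var(ȳ_str) = Σₕ Wₕ²(1 − fₕ)sₕ²/nₕ with Wₕ = Nₕ/N, N = 26310.
Nonprofit: Wₕ = 0.66640061; term = 0.66640061²·(1 − 0.20880625)·196000/3661 = 18.810917.
Private: Wₕ = 0.33359939; term = 0.33359939²·(1 − 0.22012077)·9760/1932 = 0.43845048.
Sum = 19.249367.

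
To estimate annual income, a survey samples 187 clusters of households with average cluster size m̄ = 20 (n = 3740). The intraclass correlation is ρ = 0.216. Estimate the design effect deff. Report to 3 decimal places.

deff = 1 + (20 − 1)·0.216 = 1 + 4.104 = 5.104.

5.104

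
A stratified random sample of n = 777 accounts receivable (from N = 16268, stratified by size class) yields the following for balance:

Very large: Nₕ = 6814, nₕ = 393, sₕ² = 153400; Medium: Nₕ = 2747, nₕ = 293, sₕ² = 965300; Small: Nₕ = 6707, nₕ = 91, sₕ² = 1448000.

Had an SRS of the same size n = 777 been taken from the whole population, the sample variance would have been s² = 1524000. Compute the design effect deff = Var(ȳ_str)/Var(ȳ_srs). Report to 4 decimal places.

1.5080

Var(ȳ_str) = Σ Wₕ²(1−fₕ)sₕ²/nₕ with Wₕ = Nₕ/16268:
  Very large: (6814/16268)²·(1−393/6814)·153400/393 = 64.531132
  Medium: (2747/16268)²·(1−293/2747)·965300/293 = 83.91886
  Small: (6707/16268)²·(1−91/6707)·1448000/91 = 2667.9805
  → Var(ȳ_str) = 2816.4305.
Var(ȳ_srs) = (1 − 777/16268)·1524000/777 = 1867.7091.
deff = 2816.4305 / 1867.7091 = 1.5080.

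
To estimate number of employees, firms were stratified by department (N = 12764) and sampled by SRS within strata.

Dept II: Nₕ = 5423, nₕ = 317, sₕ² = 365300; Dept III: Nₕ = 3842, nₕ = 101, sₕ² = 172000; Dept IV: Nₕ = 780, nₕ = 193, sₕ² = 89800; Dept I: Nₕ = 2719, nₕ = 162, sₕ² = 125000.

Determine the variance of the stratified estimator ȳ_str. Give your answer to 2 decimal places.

Var(ȳ_str) = Σₕ Wₕ²(1 − fₕ)sₕ²/nₕ with Wₕ = Nₕ/N, N = 12764.
Dept II: Wₕ = 0.42486681; term = 0.42486681²·(1 − 0.05845473)·365300/317 = 195.85616.
Dept III: Wₕ = 0.30100282; term = 0.30100282²·(1 − 0.02628839)·172000/101 = 150.23757.
Dept IV: Wₕ = 0.06110937; term = 0.06110937²·(1 − 0.24743590)·89800/193 = 1.3076097.
Dept I: Wₕ = 0.21302100; term = 0.21302100²·(1 − 0.05958073)·125000/162 = 32.927696.
Sum = 380.32904.

380.33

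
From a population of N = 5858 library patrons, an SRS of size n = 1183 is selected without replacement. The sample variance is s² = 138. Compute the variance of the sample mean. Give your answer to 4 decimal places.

Under SRS without replacement, Var(ȳ) = (1 − f)·s²/n with f = n/N = 1183/5858 = 0.20194606.
Var(ȳ) = (1 − 0.20194606)·138/1183 = 0.79805394·0.11665258 = 0.09309505.

0.0931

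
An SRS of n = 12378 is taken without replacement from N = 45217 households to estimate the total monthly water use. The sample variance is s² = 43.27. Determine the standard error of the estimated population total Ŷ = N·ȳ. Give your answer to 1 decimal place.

2278.3

Var(Ŷ) = N²·Var(ȳ) = N²·(1 − n/N)·s²/n.
f = 12378/45217 = 0.27374660; Var(ȳ) = 0.72625340·43.27/12378 = 0.0025387772.
Var(Ŷ) = 45217² · 0.0025387772 = 5.1907257 × 10^6.
SE(Ŷ) = √(5.1907257 × 10^6) = 2278.3.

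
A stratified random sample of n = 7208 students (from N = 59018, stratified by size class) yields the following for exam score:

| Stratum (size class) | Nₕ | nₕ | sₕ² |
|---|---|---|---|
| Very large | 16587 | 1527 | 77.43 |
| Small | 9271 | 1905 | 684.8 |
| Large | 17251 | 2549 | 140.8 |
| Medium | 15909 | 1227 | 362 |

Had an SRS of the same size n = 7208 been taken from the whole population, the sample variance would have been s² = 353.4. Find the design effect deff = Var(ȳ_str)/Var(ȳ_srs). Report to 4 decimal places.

Var(ȳ_str) = Σ Wₕ²(1−fₕ)sₕ²/nₕ with Wₕ = Nₕ/59018:
  Very large: (16587/59018)²·(1−1527/16587)·77.43/1527 = 0.0036365877
  Small: (9271/59018)²·(1−1905/9271)·684.8/1905 = 0.0070478733
  Large: (17251/59018)²·(1−2549/17251)·140.8/2549 = 0.0040221155
  Medium: (15909/59018)²·(1−1227/15909)·362/1227 = 0.019784411
  → Var(ȳ_str) = 0.034490988.
Var(ȳ_srs) = (1 − 7208/59018)·353.4/7208 = 0.043040853.
deff = 0.034490988 / 0.043040853 = 0.8014.

0.8014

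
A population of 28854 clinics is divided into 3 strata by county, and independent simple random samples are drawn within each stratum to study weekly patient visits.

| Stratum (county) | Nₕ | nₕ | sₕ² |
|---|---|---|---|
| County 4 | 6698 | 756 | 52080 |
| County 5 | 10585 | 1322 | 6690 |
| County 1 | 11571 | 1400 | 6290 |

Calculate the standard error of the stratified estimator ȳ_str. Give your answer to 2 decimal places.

Var(ȳ_str) = Σₕ Wₕ²(1 − fₕ)sₕ²/nₕ with Wₕ = Nₕ/N, N = 28854.
County 4: Wₕ = 0.23213419; term = 0.23213419²·(1 − 0.11286951)·52080/756 = 3.2931758.
County 5: Wₕ = 0.36684688; term = 0.36684688²·(1 − 0.12489372)·6690/1322 = 0.59597101.
County 1: Wₕ = 0.40101892; term = 0.40101892²·(1 − 0.12099214)·6290/1400 = 0.63510437.
Sum = 4.5242512.
SE = √(4.5242512) = 2.13.

2.13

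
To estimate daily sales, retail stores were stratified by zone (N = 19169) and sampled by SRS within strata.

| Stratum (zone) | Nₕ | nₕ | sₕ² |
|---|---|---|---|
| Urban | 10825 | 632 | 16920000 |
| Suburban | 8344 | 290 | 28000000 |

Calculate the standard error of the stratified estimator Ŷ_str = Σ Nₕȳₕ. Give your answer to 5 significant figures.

3.0729 × 10^6

Var(Ŷ_str) = Σₕ Nₕ²(1 − fₕ)sₕ²/nₕ.
Urban: 10825²·(1 − 632/10825)·16920000/632 = 2.9540185 × 10^12.
Suburban: 8344²·(1 − 290/8344)·28000000/290 = 6.4885246 × 10^12.
Sum = 9.4425431 × 10^12.
SE = √(9.4425431 × 10^12) = 3.0729 × 10^6.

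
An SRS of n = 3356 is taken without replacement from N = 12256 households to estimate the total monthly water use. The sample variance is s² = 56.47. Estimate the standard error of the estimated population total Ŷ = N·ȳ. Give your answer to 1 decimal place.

1354.8

Var(Ŷ) = N²·Var(ȳ) = N²·(1 − n/N)·s²/n.
f = 3356/12256 = 0.27382507; Var(ȳ) = 0.72617493·56.47/3356 = 0.01221904.
Var(Ŷ) = 12256² · 0.01221904 = 1.8354163 × 10^6.
SE(Ŷ) = √(1.8354163 × 10^6) = 1354.8.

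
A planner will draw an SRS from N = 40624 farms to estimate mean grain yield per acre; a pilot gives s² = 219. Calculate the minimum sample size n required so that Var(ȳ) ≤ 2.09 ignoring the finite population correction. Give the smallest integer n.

Without fpc, n₀ = s²/D = 219/2.09 = 104.7847.
Rounding up, n = 105.

105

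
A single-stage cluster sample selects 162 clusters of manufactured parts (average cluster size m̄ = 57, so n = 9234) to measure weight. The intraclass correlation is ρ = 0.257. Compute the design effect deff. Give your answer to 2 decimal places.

15.39

deff = 1 + (57 − 1)·0.257 = 1 + 14.392 = 15.392.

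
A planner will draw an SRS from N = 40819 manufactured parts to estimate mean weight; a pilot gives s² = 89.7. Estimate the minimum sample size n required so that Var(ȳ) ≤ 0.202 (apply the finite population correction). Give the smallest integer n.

Without fpc, n₀ = s²/D = 89.7/0.202 = 444.0594.
With fpc, (1 − n/N)·s²/n ≤ D requires n ≥ n₀/(1 + n₀/N) = 444.0594/(1 + 444.0594/40819) = 439.2806.
Rounding up, n = 440.

440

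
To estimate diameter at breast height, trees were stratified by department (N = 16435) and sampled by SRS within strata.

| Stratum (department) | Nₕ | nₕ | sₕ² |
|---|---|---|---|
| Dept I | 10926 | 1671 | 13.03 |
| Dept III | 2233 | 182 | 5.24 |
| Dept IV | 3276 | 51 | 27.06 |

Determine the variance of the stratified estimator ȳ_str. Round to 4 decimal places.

Var(ȳ_str) = Σₕ Wₕ²(1 − fₕ)sₕ²/nₕ with Wₕ = Nₕ/N, N = 16435.
Dept I: Wₕ = 0.66480073; term = 0.66480073²·(1 − 0.15293795)·13.03/1671 = 0.0029192156.
Dept III: Wₕ = 0.13586857; term = 0.13586857²·(1 − 0.08150470)·5.24/182 = 4.8817425 × 10^-4.
Dept IV: Wₕ = 0.19933070; term = 0.19933070²·(1 − 0.01556777)·27.06/51 = 0.020753522.
Sum = 0.024160912.

0.0242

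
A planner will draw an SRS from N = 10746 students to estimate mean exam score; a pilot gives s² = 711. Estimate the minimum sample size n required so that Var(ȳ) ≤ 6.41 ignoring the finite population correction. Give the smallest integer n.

Without fpc, n₀ = s²/D = 711/6.41 = 110.9204.
Rounding up, n = 111.

111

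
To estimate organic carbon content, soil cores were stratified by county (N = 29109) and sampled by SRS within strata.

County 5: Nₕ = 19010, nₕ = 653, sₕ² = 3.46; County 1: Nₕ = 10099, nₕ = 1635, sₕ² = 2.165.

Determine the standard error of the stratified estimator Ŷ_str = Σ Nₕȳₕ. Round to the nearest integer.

Var(Ŷ_str) = Σₕ Nₕ²(1 − fₕ)sₕ²/nₕ.
County 5: 19010²·(1 − 653/19010)·3.46/653 = 1.8490419 × 10^6.
County 1: 10099²·(1 − 1635/10099)·2.165/1635 = 113186.38.
Sum = 1.9622283 × 10^6.
SE = √(1.9622283 × 10^6) = 1401.

1401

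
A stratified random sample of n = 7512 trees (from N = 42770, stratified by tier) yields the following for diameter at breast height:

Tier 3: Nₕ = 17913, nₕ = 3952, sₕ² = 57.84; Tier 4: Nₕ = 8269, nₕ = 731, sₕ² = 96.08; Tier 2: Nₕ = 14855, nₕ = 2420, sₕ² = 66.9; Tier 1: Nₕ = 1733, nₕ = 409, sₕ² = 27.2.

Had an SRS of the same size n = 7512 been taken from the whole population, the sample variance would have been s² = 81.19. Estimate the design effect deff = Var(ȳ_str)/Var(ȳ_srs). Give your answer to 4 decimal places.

Var(ȳ_str) = Σ Wₕ²(1−fₕ)sₕ²/nₕ with Wₕ = Nₕ/42770:
  Tier 3: (17913/42770)²·(1−3952/17913)·57.84/3952 = 0.0020008646
  Tier 4: (8269/42770)²·(1−731/8269)·96.08/731 = 0.0044786409
  Tier 2: (14855/42770)²·(1−2420/14855)·66.9/2420 = 0.002791584
  Tier 1: (1733/42770)²·(1−409/1733)·27.2/409 = 8.3416823 × 10^-5
  → Var(ȳ_str) = 0.0093545063.
Var(ȳ_srs) = (1 − 7512/42770)·81.19/7512 = 0.0089097473.
deff = 0.0093545063 / 0.0089097473 = 1.0499.

1.0499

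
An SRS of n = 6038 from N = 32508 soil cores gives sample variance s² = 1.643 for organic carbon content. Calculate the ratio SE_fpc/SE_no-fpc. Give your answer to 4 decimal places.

0.9024

f = n/N = 6038/32508 = 0.18573890.
SE_no-fpc = √(s²/n) = 0.016495756; SE_fpc = √((1−f)s²/n) = 0.014885179.
Ratio = √(1−f) = 0.90236418.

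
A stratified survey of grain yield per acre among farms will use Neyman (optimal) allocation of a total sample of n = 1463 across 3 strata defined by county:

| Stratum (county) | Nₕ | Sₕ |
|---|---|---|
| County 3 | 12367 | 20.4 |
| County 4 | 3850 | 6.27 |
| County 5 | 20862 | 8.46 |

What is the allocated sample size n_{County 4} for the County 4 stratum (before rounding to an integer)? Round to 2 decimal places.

77.97

Neyman allocation: nₕ = n·NₕSₕ / Σⱼ NⱼSⱼ.
Σ NⱼSⱼ = 12367·20.4 + 3850·6.27 + 20862·8.46 = 452918.82.
n_{County 4} = 1463·3850·6.27 / 452918.82 = 77.97.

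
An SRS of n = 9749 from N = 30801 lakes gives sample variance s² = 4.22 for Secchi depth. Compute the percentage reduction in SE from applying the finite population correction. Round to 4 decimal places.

f = n/N = 9749/30801 = 0.31651570.
SE_no-fpc = √(s²/n) = 0.020805406; SE_fpc = √((1−f)s²/n) = 0.017200476.
Ratio = √(1−f) = 0.82673109. Reduction = 100·(1 − 0.82673109) = 17.3269%.

17.3269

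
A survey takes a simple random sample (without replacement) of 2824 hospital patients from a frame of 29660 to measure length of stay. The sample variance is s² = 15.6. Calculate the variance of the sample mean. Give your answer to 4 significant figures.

Under SRS without replacement, Var(ȳ) = (1 − f)·s²/n with f = n/N = 2824/29660 = 0.09521241.
Var(ȳ) = (1 − 0.09521241)·15.6/2824 = 0.90478759·0.0055240793 = 0.0049981184.

0.004998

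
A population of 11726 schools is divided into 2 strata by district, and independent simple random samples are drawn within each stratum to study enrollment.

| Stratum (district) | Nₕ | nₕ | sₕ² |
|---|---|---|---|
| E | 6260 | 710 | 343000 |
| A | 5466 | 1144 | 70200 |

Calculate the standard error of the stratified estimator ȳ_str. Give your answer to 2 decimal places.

Var(ȳ_str) = Σₕ Wₕ²(1 − fₕ)sₕ²/nₕ with Wₕ = Nₕ/N, N = 11726.
E: Wₕ = 0.53385639; term = 0.53385639²·(1 − 0.11341853)·343000/710 = 122.06842.
A: Wₕ = 0.46614361; term = 0.46614361²·(1 − 0.20929382)·70200/1144 = 10.543036.
Sum = 132.61146.
SE = √(132.61146) = 11.52.

11.52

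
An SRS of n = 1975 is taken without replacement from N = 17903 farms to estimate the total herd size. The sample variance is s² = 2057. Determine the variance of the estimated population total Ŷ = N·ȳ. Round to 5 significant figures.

Var(Ŷ) = N²·Var(ȳ) = N²·(1 − n/N)·s²/n.
f = 1975/17903 = 0.11031671; Var(ȳ) = 0.88968329·2057/1975 = 0.92662204.
Var(Ŷ) = 17903² · 0.92662204 = 2.969985 × 10^8.

2.9700 × 10^8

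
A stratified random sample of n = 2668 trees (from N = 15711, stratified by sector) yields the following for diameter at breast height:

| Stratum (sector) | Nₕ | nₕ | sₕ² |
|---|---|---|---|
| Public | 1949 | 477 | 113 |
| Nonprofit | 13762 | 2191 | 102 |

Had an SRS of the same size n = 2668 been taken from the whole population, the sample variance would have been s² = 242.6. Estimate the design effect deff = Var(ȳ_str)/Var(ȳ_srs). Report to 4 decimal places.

Var(ȳ_str) = Σ Wₕ²(1−fₕ)sₕ²/nₕ with Wₕ = Nₕ/15711:
  Public: (1949/15711)²·(1−477/1949)·113/477 = 0.0027534174
  Nonprofit: (13762/15711)²·(1−2191/13762)·102/2191 = 0.030033267
  → Var(ȳ_str) = 0.032786684.
Var(ȳ_srs) = (1 − 2668/15711)·242.6/2668 = 0.075488125.
deff = 0.032786684 / 0.075488125 = 0.4343.

0.4343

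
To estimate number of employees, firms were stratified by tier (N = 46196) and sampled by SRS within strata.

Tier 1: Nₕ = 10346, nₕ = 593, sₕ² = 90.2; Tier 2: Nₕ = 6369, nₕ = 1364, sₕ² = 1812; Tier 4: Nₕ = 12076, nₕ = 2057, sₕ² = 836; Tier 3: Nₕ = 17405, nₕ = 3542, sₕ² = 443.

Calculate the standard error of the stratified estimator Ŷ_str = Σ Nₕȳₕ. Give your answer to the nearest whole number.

11707

Var(Ŷ_str) = Σₕ Nₕ²(1 − fₕ)sₕ²/nₕ.
Tier 1: 10346²·(1 − 593/10346)·90.2/593 = 1.534838 × 10^7.
Tier 2: 6369²·(1 − 1364/6369)·1812/1364 = 4.2346659 × 10^7.
Tier 4: 12076²·(1 − 2057/12076)·836/2057 = 4.917218 × 10^7.
Tier 3: 17405²·(1 − 3542/17405)·443/3542 = 3.017772 × 10^7.
Sum = 1.3704494 × 10^8.
SE = √(1.3704494 × 10^8) = 11707.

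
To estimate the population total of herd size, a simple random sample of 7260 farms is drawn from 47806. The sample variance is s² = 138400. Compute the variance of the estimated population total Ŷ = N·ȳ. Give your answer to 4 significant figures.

Var(Ŷ) = N²·Var(ȳ) = N²·(1 − n/N)·s²/n.
f = 7260/47806 = 0.15186378; Var(ȳ) = 0.84813622·138400/7260 = 16.168327.
Var(Ŷ) = 47806² · 16.168327 = 3.6951315 × 10^10.

3.695 × 10^10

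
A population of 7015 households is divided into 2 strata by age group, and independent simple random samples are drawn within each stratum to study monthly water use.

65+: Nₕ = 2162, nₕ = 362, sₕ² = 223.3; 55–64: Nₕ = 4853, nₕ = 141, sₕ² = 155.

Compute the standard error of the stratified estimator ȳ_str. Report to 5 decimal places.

0.74807

Var(ȳ_str) = Σₕ Wₕ²(1 − fₕ)sₕ²/nₕ with Wₕ = Nₕ/N, N = 7015.
65+: Wₕ = 0.30819672; term = 0.30819672²·(1 − 0.16743756)·223.3/362 = 0.048781258.
55–64: Wₕ = 0.69180328; term = 0.69180328²·(1 − 0.02905419)·155/141 = 0.51082578.
Sum = 0.55960704.
SE = √(0.55960704) = 0.74807.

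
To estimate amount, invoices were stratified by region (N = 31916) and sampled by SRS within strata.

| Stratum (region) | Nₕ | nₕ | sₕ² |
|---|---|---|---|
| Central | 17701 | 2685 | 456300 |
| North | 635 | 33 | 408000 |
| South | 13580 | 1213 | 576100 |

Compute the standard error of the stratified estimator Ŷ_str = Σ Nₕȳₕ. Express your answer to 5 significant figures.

360080

Var(Ŷ_str) = Σₕ Nₕ²(1 − fₕ)sₕ²/nₕ.
Central: 17701²·(1 − 2685/17701)·456300/2685 = 4.5170848 × 10^10.
North: 635²·(1 − 33/635)·408000/33 = 4.7262473 × 10^9.
South: 13580²·(1 − 1213/13580)·576100/1213 = 7.976295 × 10^10.
Sum = 1.2966005 × 10^11.
SE = √(1.2966005 × 10^11) = 360080.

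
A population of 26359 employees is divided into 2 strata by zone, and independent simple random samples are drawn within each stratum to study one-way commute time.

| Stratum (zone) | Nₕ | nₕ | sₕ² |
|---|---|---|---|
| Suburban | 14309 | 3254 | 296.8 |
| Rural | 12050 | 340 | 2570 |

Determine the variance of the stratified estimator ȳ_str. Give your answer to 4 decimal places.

1.5559

Var(ȳ_str) = Σₕ Wₕ²(1 − fₕ)sₕ²/nₕ with Wₕ = Nₕ/N, N = 26359.
Suburban: Wₕ = 0.54285064; term = 0.54285064²·(1 − 0.22740932)·296.8/3254 = 0.020766175.
Rural: Wₕ = 0.45714936; term = 0.45714936²·(1 − 0.02821577)·2570/340 = 1.5351128.
Sum = 1.555879.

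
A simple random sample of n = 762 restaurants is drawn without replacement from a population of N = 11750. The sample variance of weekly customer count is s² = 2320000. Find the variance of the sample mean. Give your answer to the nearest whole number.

2847

Under SRS without replacement, Var(ȳ) = (1 − f)·s²/n with f = n/N = 762/11750 = 0.06485106.
Var(ȳ) = (1 − 0.06485106)·2320000/762 = 0.93514894·3044.6194 = 2847.1726.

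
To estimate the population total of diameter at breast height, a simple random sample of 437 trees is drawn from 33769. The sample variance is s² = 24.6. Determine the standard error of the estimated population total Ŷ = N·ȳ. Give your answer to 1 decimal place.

7960.1

Var(Ŷ) = N²·Var(ȳ) = N²·(1 − n/N)·s²/n.
f = 437/33769 = 0.01294086; Var(ȳ) = 0.98705914·24.6/437 = 0.055564427.
Var(Ŷ) = 33769² · 0.055564427 = 6.3362637 × 10^7.
SE(Ŷ) = √(6.3362637 × 10^7) = 7960.1.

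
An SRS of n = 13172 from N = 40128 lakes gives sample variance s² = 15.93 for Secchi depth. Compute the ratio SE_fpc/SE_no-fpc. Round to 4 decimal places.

f = n/N = 13172/40128 = 0.32824960.
SE_no-fpc = √(s²/n) = 0.034776192; SE_fpc = √((1−f)s²/n) = 0.028502699.
Ratio = √(1−f) = 0.81960381.

0.8196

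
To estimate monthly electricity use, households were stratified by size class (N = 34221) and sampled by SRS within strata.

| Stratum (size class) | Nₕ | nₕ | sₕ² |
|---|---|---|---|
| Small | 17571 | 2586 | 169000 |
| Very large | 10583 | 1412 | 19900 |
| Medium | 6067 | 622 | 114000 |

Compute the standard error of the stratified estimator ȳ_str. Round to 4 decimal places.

Var(ȳ_str) = Σₕ Wₕ²(1 − fₕ)sₕ²/nₕ with Wₕ = Nₕ/N, N = 34221.
Small: Wₕ = 0.51345665; term = 0.51345665²·(1 − 0.14717432)·169000/2586 = 14.693526.
Very large: Wₕ = 0.30925455; term = 0.30925455²·(1 − 0.13342153)·19900/1412 = 1.168042.
Medium: Wₕ = 0.17728880; term = 0.17728880²·(1 − 0.10252184)·114000/622 = 5.1701239.
Sum = 21.031692.
SE = √(21.031692) = 4.5860.

4.5860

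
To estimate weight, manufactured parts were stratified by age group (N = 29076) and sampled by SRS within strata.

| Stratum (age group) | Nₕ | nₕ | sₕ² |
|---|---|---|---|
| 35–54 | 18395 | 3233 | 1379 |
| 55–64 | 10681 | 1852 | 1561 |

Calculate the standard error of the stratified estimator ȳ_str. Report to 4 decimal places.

Var(ȳ_str) = Σₕ Wₕ²(1 − fₕ)sₕ²/nₕ with Wₕ = Nₕ/N, N = 29076.
35–54: Wₕ = 0.63265236; term = 0.63265236²·(1 − 0.17575428)·1379/3233 = 0.14071666.
55–64: Wₕ = 0.36734764; term = 0.36734764²·(1 − 0.17339200)·1561/1852 = 0.094019088.
Sum = 0.23473575.
SE = √(0.23473575) = 0.4845.

0.4845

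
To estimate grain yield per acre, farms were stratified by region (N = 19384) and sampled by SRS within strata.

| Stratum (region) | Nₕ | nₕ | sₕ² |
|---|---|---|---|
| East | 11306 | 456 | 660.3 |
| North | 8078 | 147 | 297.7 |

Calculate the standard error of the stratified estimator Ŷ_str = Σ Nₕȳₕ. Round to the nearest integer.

17532

Var(Ŷ_str) = Σₕ Nₕ²(1 − fₕ)sₕ²/nₕ.
East: 11306²·(1 − 456/11306)·660.3/456 = 1.7762953 × 10^8.
North: 8078²·(1 − 147/8078)·297.7/147 = 1.297458 × 10^8.
Sum = 3.0737533 × 10^8.
SE = √(3.0737533 × 10^8) = 17532.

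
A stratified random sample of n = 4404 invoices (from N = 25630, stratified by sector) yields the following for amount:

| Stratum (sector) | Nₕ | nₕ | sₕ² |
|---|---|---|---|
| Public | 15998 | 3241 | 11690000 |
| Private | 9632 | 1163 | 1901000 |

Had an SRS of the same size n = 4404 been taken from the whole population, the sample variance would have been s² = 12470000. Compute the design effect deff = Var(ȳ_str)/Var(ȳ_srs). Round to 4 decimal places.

Var(ȳ_str) = Σ Wₕ²(1−fₕ)sₕ²/nₕ with Wₕ = Nₕ/25630:
  Public: (15998/25630)²·(1−3241/15998)·11690000/3241 = 1120.6049
  Private: (9632/25630)²·(1−1163/9632)·1901000/1163 = 202.98026
  → Var(ȳ_str) = 1323.5852.
Var(ȳ_srs) = (1 − 4404/25630)·12470000/4404 = 2344.9776.
deff = 1323.5852 / 2344.9776 = 0.5644.

0.5644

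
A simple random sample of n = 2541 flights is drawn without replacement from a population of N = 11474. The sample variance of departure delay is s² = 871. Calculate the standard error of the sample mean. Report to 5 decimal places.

0.51659

Under SRS without replacement, Var(ȳ) = (1 − f)·s²/n with f = n/N = 2541/11474 = 0.22145721.
Var(ȳ) = (1 − 0.22145721)·871/2541 = 0.77854279·0.34277843 = 0.26686768.
SE(ȳ) = √(0.26686768) = 0.51659.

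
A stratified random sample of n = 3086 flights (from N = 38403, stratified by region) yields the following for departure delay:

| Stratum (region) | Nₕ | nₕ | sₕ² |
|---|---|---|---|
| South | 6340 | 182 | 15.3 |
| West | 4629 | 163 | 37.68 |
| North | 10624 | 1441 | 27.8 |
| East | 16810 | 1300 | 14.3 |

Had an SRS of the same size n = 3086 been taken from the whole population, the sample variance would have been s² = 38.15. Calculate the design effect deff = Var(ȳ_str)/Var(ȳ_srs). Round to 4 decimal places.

Var(ȳ_str) = Σ Wₕ²(1−fₕ)sₕ²/nₕ with Wₕ = Nₕ/38403:
  South: (6340/38403)²·(1−182/6340)·15.3/182 = 0.0022254543
  West: (4629/38403)²·(1−163/4629)·37.68/163 = 0.0032404019
  North: (10624/38403)²·(1−1441/10624)·27.8/1441 = 0.001276213
  East: (16810/38403)²·(1−1300/16810)·14.3/1300 = 0.001944652
  → Var(ȳ_str) = 0.0086867212.
Var(ȳ_srs) = (1 − 3086/38403)·38.15/3086 = 0.011368869.
deff = 0.0086867212 / 0.011368869 = 0.7641.

0.7641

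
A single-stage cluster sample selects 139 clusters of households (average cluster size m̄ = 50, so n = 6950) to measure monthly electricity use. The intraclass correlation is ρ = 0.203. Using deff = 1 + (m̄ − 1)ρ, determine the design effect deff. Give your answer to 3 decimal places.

deff = 1 + (50 − 1)·0.203 = 1 + 9.947 = 10.947.

10.947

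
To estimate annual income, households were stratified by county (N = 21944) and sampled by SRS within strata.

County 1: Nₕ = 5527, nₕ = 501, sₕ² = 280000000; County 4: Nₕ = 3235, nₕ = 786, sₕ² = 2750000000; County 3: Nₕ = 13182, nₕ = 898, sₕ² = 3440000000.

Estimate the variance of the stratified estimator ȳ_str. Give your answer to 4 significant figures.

Var(ȳ_str) = Σₕ Wₕ²(1 − fₕ)sₕ²/nₕ with Wₕ = Nₕ/N, N = 21944.
County 1: Wₕ = 0.25186839; term = 0.25186839²·(1 − 0.09064592)·280000000/501 = 32240.418.
County 4: Wₕ = 0.14742071; term = 0.14742071²·(1 − 0.24296754)·2750000000/786 = 57562.763.
County 3: Wₕ = 0.60071090; term = 0.60071090²·(1 − 0.06812320)·3440000000/898 = 1.2881654 × 10^6.
Sum = 1.3779686 × 10^6.

1.378 × 10^6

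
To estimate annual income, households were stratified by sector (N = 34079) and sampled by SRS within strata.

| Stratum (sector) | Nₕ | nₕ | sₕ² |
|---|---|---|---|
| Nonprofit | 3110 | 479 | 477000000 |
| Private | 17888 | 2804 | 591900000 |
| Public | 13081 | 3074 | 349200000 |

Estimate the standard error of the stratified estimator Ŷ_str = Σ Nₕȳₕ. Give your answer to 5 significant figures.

Var(Ŷ_str) = Σₕ Nₕ²(1 − fₕ)sₕ²/nₕ.
Nonprofit: 3110²·(1 − 479/3110)·477000000/479 = 8.1482454 × 10^12.
Private: 17888²·(1 − 2804/17888)·591900000/2804 = 5.6957201 × 10^13.
Public: 13081²·(1 − 3074/13081)·349200000/3074 = 1.4870145 × 10^13.
Sum = 7.9975591 × 10^13.
SE = √(7.9975591 × 10^13) = 8.9429 × 10^6.

8.9429 × 10^6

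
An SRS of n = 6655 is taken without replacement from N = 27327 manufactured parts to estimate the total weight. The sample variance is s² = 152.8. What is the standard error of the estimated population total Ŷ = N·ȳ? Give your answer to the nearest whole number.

3601

Var(Ŷ) = N²·Var(ȳ) = N²·(1 − n/N)·s²/n.
f = 6655/27327 = 0.24353204; Var(ȳ) = 0.75646796·152.8/6655 = 0.017368641.
Var(Ŷ) = 27327² · 0.017368641 = 1.2970292 × 10^7.
SE(Ŷ) = √(1.2970292 × 10^7) = 3601.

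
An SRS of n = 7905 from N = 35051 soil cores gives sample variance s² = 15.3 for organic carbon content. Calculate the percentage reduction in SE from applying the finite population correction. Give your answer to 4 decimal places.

11.9959

f = n/N = 7905/35051 = 0.22552852.
SE_no-fpc = √(s²/n) = 0.043994135; SE_fpc = √((1−f)s²/n) = 0.038716625.
Ratio = √(1−f) = 0.88004062. Reduction = 100·(1 − 0.88004062) = 11.9959%.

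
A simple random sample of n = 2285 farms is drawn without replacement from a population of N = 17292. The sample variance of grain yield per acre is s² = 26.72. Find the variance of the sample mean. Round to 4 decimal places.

Under SRS without replacement, Var(ȳ) = (1 − f)·s²/n with f = n/N = 2285/17292 = 0.13214203.
Var(ȳ) = (1 − 0.13214203)·26.72/2285 = 0.86785797·0.011693654 = 0.010148431.

0.0101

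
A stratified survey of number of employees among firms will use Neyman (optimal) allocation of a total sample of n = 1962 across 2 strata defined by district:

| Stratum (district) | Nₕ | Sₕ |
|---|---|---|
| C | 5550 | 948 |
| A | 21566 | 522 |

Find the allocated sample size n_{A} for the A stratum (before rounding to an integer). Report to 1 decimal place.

1337.1

Neyman allocation: nₕ = n·NₕSₕ / Σⱼ NⱼSⱼ.
Σ NⱼSⱼ = 5550·948 + 21566·522 = 1.6518852 × 10^7.
n_{A} = 1962·21566·522 / (1.6518852 × 10^7) = 1337.1.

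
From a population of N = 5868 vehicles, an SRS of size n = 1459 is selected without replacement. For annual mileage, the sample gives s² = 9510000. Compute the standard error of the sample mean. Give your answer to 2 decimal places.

69.98

Under SRS without replacement, Var(ȳ) = (1 − f)·s²/n with f = n/N = 1459/5868 = 0.24863667.
Var(ȳ) = (1 − 0.24863667)·9510000/1459 = 0.75136333·6518.1631 = 4897.5087.
SE(ȳ) = √(4897.5087) = 69.98.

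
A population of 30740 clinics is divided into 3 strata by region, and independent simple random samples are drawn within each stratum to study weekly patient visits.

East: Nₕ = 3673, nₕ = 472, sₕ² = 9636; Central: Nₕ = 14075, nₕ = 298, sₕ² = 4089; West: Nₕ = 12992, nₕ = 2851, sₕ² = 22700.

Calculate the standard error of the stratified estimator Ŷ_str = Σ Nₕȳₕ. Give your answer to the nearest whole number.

62847

Var(Ŷ_str) = Σₕ Nₕ²(1 − fₕ)sₕ²/nₕ.
East: 3673²·(1 − 472/3673)·9636/472 = 2.4002772 × 10^8.
Central: 14075²·(1 − 298/14075)·4089/298 = 2.660749 × 10^9.
West: 12992²·(1 − 2851/12992)·22700/2851 = 1.049024 × 10^9.
Sum = 3.9498007 × 10^9.
SE = √(3.9498007 × 10^9) = 62847.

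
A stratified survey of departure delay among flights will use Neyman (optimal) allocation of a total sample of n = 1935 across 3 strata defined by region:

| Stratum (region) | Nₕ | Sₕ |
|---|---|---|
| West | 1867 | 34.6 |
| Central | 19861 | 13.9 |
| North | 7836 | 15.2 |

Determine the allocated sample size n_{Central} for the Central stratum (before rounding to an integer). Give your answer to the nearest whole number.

1162

Neyman allocation: nₕ = n·NₕSₕ / Σⱼ NⱼSⱼ.
Σ NⱼSⱼ = 1867·34.6 + 19861·13.9 + 7836·15.2 = 459773.3.
n_{Central} = 1935·19861·13.9 / 459773.3 = 1162.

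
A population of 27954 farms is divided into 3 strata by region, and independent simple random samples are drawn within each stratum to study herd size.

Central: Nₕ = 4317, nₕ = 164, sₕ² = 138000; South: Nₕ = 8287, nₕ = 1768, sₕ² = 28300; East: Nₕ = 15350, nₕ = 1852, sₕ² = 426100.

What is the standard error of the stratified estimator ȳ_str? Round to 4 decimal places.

9.0231

Var(ȳ_str) = Σₕ Wₕ²(1 − fₕ)sₕ²/nₕ with Wₕ = Nₕ/N, N = 27954.
Central: Wₕ = 0.15443228; term = 0.15443228²·(1 − 0.03798934)·138000/164 = 19.305955.
South: Wₕ = 0.29645131; term = 0.29645131²·(1 − 0.21334620)·28300/1768 = 1.10661.
East: Wₕ = 0.54911641; term = 0.54911641²·(1 − 0.12065147)·426100/1852 = 61.004298.
Sum = 81.416863.
SE = √(81.416863) = 9.0231.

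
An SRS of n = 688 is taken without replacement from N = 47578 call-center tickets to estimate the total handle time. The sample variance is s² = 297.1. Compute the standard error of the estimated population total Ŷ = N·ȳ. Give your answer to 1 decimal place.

Var(Ŷ) = N²·Var(ȳ) = N²·(1 − n/N)·s²/n.
f = 688/47578 = 0.01446046; Var(ȳ) = 0.98553954·297.1/688 = 0.42558691.
Var(Ŷ) = 47578² · 0.42558691 = 9.6338665 × 10^8.
SE(Ŷ) = √(9.6338665 × 10^8) = 31038.5.

31038.5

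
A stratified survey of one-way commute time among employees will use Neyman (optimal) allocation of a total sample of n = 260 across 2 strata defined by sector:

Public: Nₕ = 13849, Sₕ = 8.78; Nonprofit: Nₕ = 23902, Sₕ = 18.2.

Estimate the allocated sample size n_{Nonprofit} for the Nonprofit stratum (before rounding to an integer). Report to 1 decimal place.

203.2

Neyman allocation: nₕ = n·NₕSₕ / Σⱼ NⱼSⱼ.
Σ NⱼSⱼ = 13849·8.78 + 23902·18.2 = 556610.62.
n_{Nonprofit} = 260·23902·18.2 / 556610.62 = 203.2.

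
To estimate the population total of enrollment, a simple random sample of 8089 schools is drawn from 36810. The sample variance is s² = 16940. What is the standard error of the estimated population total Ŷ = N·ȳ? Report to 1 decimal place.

47053.5

Var(Ŷ) = N²·Var(ȳ) = N²·(1 − n/N)·s²/n.
f = 8089/36810 = 0.21975007; Var(ȳ) = 0.78024993·16940/8089 = 1.634001.
Var(Ŷ) = 36810² · 1.634001 = 2.2140323 × 10^9.
SE(Ŷ) = √(2.2140323 × 10^9) = 47053.5.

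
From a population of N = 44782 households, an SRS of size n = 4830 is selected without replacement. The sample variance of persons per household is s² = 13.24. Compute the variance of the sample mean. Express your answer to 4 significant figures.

Under SRS without replacement, Var(ȳ) = (1 − f)·s²/n with f = n/N = 4830/44782 = 0.10785583.
Var(ȳ) = (1 − 0.10785583)·13.24/4830 = 0.89214417·0.0027412008 = 0.0024455463.

0.002446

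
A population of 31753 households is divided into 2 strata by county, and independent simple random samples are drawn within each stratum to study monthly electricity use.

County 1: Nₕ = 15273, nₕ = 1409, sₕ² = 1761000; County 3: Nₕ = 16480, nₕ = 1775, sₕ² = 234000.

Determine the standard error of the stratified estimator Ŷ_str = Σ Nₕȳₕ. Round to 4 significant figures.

Var(Ŷ_str) = Σₕ Nₕ²(1 − fₕ)sₕ²/nₕ.
County 1: 15273²·(1 − 1409/15273)·1761000/1409 = 2.6464352 × 10^11.
County 3: 16480²·(1 − 1775/16480)·234000/1775 = 3.194771 × 10^10.
Sum = 2.9659123 × 10^11.
SE = √(2.9659123 × 10^11) = 544600.

544600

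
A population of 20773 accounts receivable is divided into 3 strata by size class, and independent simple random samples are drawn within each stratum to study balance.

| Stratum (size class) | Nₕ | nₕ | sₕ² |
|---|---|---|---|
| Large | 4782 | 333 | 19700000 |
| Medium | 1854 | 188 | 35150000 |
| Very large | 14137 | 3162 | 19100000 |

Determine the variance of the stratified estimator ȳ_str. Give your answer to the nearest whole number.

6427

Var(ȳ_str) = Σₕ Wₕ²(1 − fₕ)sₕ²/nₕ with Wₕ = Nₕ/N, N = 20773.
Large: Wₕ = 0.23020267; term = 0.23020267²·(1 − 0.06963614)·19700000/333 = 2916.7253.
Medium: Wₕ = 0.08925047; term = 0.08925047²·(1 − 0.10140237)·35150000/188 = 1338.3009.
Very large: Wₕ = 0.68054686; term = 0.68054686²·(1 − 0.22366839)·19100000/3162 = 2171.8751.
Sum = 6426.9013.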